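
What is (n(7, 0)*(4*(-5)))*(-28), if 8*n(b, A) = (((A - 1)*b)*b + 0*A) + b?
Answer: -2940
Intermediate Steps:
n(b, A) = b/8 + b²*(-1 + A)/8 (n(b, A) = ((((A - 1)*b)*b + 0*A) + b)/8 = ((((-1 + A)*b)*b + 0) + b)/8 = (((b*(-1 + A))*b + 0) + b)/8 = ((b²*(-1 + A) + 0) + b)/8 = (b²*(-1 + A) + b)/8 = (b + b²*(-1 + A))/8 = b/8 + b²*(-1 + A)/8)
(n(7, 0)*(4*(-5)))*(-28) = (((⅛)*7*(1 - 1*7 + 0*7))*(4*(-5)))*(-28) = (((⅛)*7*(1 - 7 + 0))*(-20))*(-28) = (((⅛)*7*(-6))*(-20))*(-28) = -21/4*(-20)*(-28) = 105*(-28) = -2940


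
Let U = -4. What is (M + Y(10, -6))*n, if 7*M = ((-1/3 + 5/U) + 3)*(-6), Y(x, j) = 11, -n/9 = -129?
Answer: 159057/14 ≈ 11361.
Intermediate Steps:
n = 1161 (n = -9*(-129) = 1161)
M = -17/14 (M = (((-1/3 + 5/(-4)) + 3)*(-6))/7 = (((-1*1/3 + 5*(-1/4)) + 3)*(-6))/7 = (((-1/3 - 5/4) + 3)*(-6))/7 = ((-19/12 + 3)*(-6))/7 = ((17/12)*(-6))/7 = (1/7)*(-17/2) = -17/14 ≈ -1.2143)
(M + Y(10, -6))*n = (-17/14 + 11)*1161 = (137/14)*1161 = 159057/14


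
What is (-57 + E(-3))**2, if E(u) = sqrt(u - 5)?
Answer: 3241 - 228*I*sqrt(2) ≈ 3241.0 - 322.44*I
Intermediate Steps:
E(u) = sqrt(-5 + u)
(-57 + E(-3))**2 = (-57 + sqrt(-5 - 3))**2 = (-57 + sqrt(-8))**2 = (-57 + 2*I*sqrt(2))**2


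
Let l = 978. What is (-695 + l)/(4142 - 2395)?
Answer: 283/1747 ≈ 0.16199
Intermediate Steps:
(-695 + l)/(4142 - 2395) = (-695 + 978)/(4142 - 2395) = 283/1747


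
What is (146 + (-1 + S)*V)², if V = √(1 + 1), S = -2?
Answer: 21334 - 876*√2 ≈ 20095.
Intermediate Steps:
V = √2 ≈ 1.4142
(146 + (-1 + S)*V)² = (146 + (-1 - 2)*√2)² = (146 - 3*√2)²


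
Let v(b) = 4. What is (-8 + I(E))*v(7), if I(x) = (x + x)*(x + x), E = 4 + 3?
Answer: 752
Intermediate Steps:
E = 7
I(x) = 4*x² (I(x) = (2*x)*(2*x) = 4*x²)
(-8 + I(E))*v(7) = (-8 + 4*7²)*4 = (-8 + 4*49)*4 = (-8 + 196)*4 = 188*4 = 752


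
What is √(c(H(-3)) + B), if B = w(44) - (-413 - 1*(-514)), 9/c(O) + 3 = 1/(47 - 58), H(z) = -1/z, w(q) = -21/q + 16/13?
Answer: I*√2438562841/4862 ≈ 10.157*I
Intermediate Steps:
w(q) = 16/13 - 21/q (w(q) = -21/q + 16*(1/13) = -21/q + 16/13 = 16/13 - 21/q)
c(O) = -99/34 (c(O) = 9/(-3 + 1/(47 - 58)) = 9/(-3 + 1/(-11)) = 9/(-3 - 1/11) = 9/(-34/11) = 9*(-11/34) = -99/34)
B = -57341/572 (B = (16/13 - 21/44) - (-413 - 1*(-514)) = (16/13 - 21*1/44) - (-413 + 514) = (16/13 - 21/44) - 1*101 = 431/572 - 101 = -57341/572 ≈ -100.25)
√(c(H(-3)) + B) = √(-99/34 - 57341/572) = √(-1003111/9724) = I*√2438562841/4862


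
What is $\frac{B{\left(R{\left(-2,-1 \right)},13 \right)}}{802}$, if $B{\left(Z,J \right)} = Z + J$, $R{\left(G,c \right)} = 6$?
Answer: $\frac{19}{802} \approx 0.023691$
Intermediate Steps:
$B{\left(Z,J \right)} = J + Z$
$\frac{B{\left(R{\left(-2,-1 \right)},13 \right)}}{802} = \frac{13 + 6}{802} = 19 \cdot \frac{1}{802} = \frac{19}{802}$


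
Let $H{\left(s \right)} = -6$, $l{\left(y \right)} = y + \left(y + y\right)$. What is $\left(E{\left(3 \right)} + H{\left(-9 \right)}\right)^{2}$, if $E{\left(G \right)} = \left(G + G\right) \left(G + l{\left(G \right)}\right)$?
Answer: $4356$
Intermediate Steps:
$l{\left(y \right)} = 3 y$ ($l{\left(y \right)} = y + 2 y = 3 y$)
$E{\left(G \right)} = 8 G^{2}$ ($E{\left(G \right)} = \left(G + G\right) \left(G + 3 G\right) = 2 G 4 G = 8 G^{2}$)
$\left(E{\left(3 \right)} + H{\left(-9 \right)}\right)^{2} = \left(8 \cdot 3^{2} - 6\right)^{2} = \left(8 \cdot 9 - 6\right)^{2} = \left(72 - 6\right)^{2} = 66^{2} = 4356$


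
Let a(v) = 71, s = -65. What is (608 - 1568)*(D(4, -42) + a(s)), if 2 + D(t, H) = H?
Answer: -25920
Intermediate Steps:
D(t, H) = -2 + H
(608 - 1568)*(D(4, -42) + a(s)) = (608 - 1568)*((-2 - 42) + 71) = -960*(-44 + 71) = -960*27 = -25920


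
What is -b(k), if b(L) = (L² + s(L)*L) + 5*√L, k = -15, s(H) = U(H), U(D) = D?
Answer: -450 - 5*I*√15 ≈ -450.0 - 19.365*I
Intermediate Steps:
s(H) = H
b(L) = 2*L² + 5*√L (b(L) = (L² + L*L) + 5*√L = (L² + L²) + 5*√L = 2*L² + 5*√L)
-b(k) = -(2*(-15)² + 5*√(-15)) = -(2*225 + 5*(I*√15)) = -(450 + 5*I*√15) = -450 - 5*I*√15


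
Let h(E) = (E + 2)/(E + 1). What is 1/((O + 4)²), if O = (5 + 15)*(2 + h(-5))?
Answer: 1/3481 ≈ 0.00028727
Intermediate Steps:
h(E) = (2 + E)/(1 + E)
O = 55 (O = (5 + 15)*(2 + (2 - 5)/(1 - 5)) = 20*(2 - 3/(-4)) = 20*(2 - ¼*(-3)) = 20*(2 + ¾) = 20*(11/4) = 55)
1/((O + 4)²) = 1/((55 + 4)²) = 1/(59²) = 1/3481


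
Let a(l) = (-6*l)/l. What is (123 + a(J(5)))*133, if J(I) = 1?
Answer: 15561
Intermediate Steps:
a(l) = -6
(123 + a(J(5)))*133 = (123 - 6)*133 = 117*133 = 15561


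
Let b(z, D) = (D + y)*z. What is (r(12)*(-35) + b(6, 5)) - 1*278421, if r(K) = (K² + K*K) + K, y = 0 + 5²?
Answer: -288741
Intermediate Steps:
y = 25 (y = 0 + 25 = 25)
b(z, D) = z*(25 + D) (b(z, D) = (D + 25)*z = (25 + D)*z = z*(25 + D))
r(K) = K + 2*K² (r(K) = (K² + K²) + K = 2*K² + K = K + 2*K²)
(r(12)*(-35) + b(6, 5)) - 1*278421 = ((12*(1 + 2*12))*(-35) + 6*(25 + 5)) - 1*278421 = ((12*(1 + 24))*(-35) + 6*30) - 278421 = ((12*25)*(-35) + 180) - 278421 = (300*(-35) + 180) - 278421 = (-10500 + 180) - 278421 = -10320 - 278421 = -288741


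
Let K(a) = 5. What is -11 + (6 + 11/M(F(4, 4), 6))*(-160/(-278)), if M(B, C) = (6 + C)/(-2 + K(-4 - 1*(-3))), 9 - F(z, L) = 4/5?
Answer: -829/139 ≈ -5.9640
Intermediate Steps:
F(z, L) = 41/5 (F(z, L) = 9 - 4/5 = 9 - 1*⅘ = 9 - ⅘ = 41/5)
M(B, C) = 2 + C/3 (M(B, C) = (6 + C)/(-2 + 5) = (6 + C)/3 = (6 + C)*(⅓) = 2 + C/3)
-11 + (6 + 11/M(F(4, 4), 6))*(-160/(-278)) = -11 + (6 + 11/(2 + (⅓)*6))*(-160/(-278)) = -11 + (6 + 11/(2 + 2))*(-160*(-1/278)) = -11 + (6 + 11/4)*(80/139) = -11 + (35/4)*(80/139) = -11 + 700/139 = -829/139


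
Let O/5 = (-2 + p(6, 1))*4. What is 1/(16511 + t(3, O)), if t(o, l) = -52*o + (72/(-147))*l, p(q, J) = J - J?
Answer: 49/802355 ≈ 6.1070e-5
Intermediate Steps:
p(q, J) = 0
O = -40 (O = 5*((-2 + 0)*4) = 5*(-2*4) = 5*(-8) = -40)
t(o, l) = -52*o - 24*l/49 (t(o, l) = -52*o + (72*(-1/147))*l = -52*o - 24*l/49)
1/(16511 + t(3, O)) = 1/(16511 + (-52*3 - 24/49*(-40))) = 1/(16511 + (-156 + 960/49)) = 1/(16511 - 6684/49) = 1/(802355/49) = 49/802355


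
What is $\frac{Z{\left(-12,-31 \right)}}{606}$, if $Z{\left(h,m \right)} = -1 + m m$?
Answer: $\frac{160}{101} \approx 1.5842$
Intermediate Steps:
$Z{\left(h,m \right)} = -1 + m^{2}$
$\frac{Z{\left(-12,-31 \right)}}{606} = \frac{-1 + \left(-31\right)^{2}}{606} = \left(-1 + 961\right) \frac{1}{606} = 960 \cdot \frac{1}{606} = \frac{160}{101}$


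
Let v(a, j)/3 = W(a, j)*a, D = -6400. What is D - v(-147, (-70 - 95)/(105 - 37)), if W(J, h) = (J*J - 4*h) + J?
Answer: 160864579/17 ≈ 9.4626e+6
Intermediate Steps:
W(J, h) = J + J² - 4*h (W(J, h) = (J² - 4*h) + J = J + J² - 4*h)
v(a, j) = 3*a*(a + a² - 4*j) (v(a, j) = 3*((a + a² - 4*j)*a) = 3*(a*(a + a² - 4*j)) = 3*a*(a + a² - 4*j))
D - v(-147, (-70 - 95)/(105 - 37)) = -6400 - 3*(-147)*(-147 + (-147)² - 4*(-70 - 95)/(105 - 37)) = -6400 - 3*(-147)*(-147 + 21609 - (-660)/68) = -6400 - 3*(-147)*(-147 + 21609 - 4*(-165/68)) = -6400 - 3*(-147)*(-147 + 21609 + 165/17) = -6400 - 3*(-147)*365019/17 = -6400 - 1*(-160973379/17) = -6400 + 160973379/17 = 160864579/17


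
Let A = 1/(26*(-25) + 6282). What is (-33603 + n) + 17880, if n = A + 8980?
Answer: -37976575/5632 ≈ -6743.0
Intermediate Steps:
A = 1/5632 (A = 1/(-650 + 6282) = 1/5632 ≈ 0.00017756)
n = 50575361/5632 (n = 1/5632 + 8980 = 50575361/5632 ≈ 8980.0)
(-33603 + n) + 17880 = (-33603 + 50575361/5632) + 17880 = -138676735/5632 + 17880 = -37976575/5632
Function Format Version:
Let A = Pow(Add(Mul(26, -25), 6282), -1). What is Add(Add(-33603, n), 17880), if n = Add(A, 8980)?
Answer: Rational(-37976575, 5632) ≈ -6743.0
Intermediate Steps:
A = Rational(1, 5632) (A = Pow(Add(-650, 6282), -1) = Pow(5632, -1) = Rational(1, 5632) ≈ 0.00017756)
n = Rational(50575361, 5632) (n = Add(Rational(1, 5632), 8980) = Rational(50575361, 5632) ≈ 8980.0)
Add(Add(-33603, n), 17880) = Add(Add(-33603, Rational(50575361, 5632)), 17880) = Add(Rational(-138676735, 5632), 17880) = Rational(-37976575, 5632)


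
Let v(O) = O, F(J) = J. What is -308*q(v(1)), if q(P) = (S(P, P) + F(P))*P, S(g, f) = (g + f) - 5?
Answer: 616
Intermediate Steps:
S(g, f) = -5 + f + g (S(g, f) = (f + g) - 5 = -5 + f + g)
q(P) = P*(-5 + 3*P) (q(P) = ((-5 + P + P) + P)*P = ((-5 + 2*P) + P)*P = (-5 + 3*P)*P = P*(-5 + 3*P))
-308*q(v(1)) = -308*(-5 + 3*1) = -308*(-5 + 3) = -308*(-2) = 616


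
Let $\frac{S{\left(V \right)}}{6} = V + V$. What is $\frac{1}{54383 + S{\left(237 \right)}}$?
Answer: $\frac{1}{57227} \approx 1.7474 \cdot 10^{-5}$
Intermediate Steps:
$S{\left(V \right)} = 12 V$ ($S{\left(V \right)} = 6 \left(V + V\right) = 6 \cdot 2 V = 12 V$)
$\frac{1}{54383 + S{\left(237 \right)}} = \frac{1}{54383 + 12 \cdot 237} = \frac{1}{54383 + 2844} = \frac{1}{57227}$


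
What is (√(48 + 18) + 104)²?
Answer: (104 + √66)² ≈ 12572.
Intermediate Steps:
(√(48 + 18) + 104)² = (√66 + 104)² = (104 + √66)²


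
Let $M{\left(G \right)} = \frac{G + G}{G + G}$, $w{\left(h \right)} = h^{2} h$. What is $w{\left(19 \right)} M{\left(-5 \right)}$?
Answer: $6859$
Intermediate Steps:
$w{\left(h \right)} = h^{3}$
$M{\left(G \right)} = 1$ ($M{\left(G \right)} = \frac{2 G}{2 G} = 2 G \frac{1}{2 G} = 1$)
$w{\left(19 \right)} M{\left(-5 \right)} = 19^{3} \cdot 1 = 6859 \cdot 1 = 6859$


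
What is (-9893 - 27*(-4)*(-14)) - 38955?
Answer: -50360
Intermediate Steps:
(-9893 - 27*(-4)*(-14)) - 38955 = (-9893 + 108*(-14)) - 38955 = (-9893 - 1512) - 38955 = -11405 - 38955 = -50360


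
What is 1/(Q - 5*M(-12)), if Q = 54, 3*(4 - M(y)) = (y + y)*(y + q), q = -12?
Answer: 1/994 ≈ 0.0010060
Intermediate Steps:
M(y) = 4 - 2*y*(-12 + y)/3 (M(y) = 4 - (y + y)*(y - 12)/3 = 4 - 2*y*(-12 + y)/3)
1/(Q - 5*M(-12)) = 1/(54 - 5*(4 + 8*(-12) - ⅔*(-12)²)) = 1/(54 - 5*(4 - 96 - ⅔*144)) = 1/(54 - 5*(4 - 96 - 96)) = 1/(54 - 5*(-188)) = 1/(54 + 940) = 1/994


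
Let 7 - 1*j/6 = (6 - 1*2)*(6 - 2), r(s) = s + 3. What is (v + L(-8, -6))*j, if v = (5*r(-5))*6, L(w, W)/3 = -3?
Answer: 3726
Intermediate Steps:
L(w, W) = -9 (L(w, W) = 3*(-3) = -9)
r(s) = 3 + s
v = -60 (v = (5*(3 - 5))*6 = (5*(-2))*6 = -10*6 = -60)
j = -54 (j = 42 - 6*(6 - 1*2)*(6 - 2) = 42 - 6*(6 - 2)*4 = 42 - 24*4 = 42 - 6*16 = 42 - 96 = -54)
(v + L(-8, -6))*j = (-60 - 9)*(-54) = -69*(-54) = 3726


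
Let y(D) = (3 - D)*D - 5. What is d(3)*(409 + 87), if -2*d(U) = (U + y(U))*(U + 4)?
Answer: 3472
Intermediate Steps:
y(D) = -5 + D*(3 - D) (y(D) = D*(3 - D) - 5 = -5 + D*(3 - D))
d(U) = -(4 + U)*(-5 - U**2 + 4*U)/2 (d(U) = -(U + (-5 - U**2 + 3*U))*(U + 4)/2 = -(-5 - U**2 + 4*U)*(4 + U)/2 = -(4 + U)*(-5 - U**2 + 4*U)/2)
d(3)*(409 + 87) = (10 + (1/2)*3**3 - 11/2*3)*(409 + 87) = (10 + (1/2)*27 - 33/2)*496 = (10 + 27/2 - 33/2)*496 = 7*496 = 3472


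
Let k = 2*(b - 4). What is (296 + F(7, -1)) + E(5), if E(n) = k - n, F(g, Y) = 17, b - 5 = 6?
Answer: 322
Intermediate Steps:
b = 11 (b = 5 + 6 = 11)
k = 14 (k = 2*(11 - 4) = 2*7 = 14)
E(n) = 14 - n
(296 + F(7, -1)) + E(5) = (296 + 17) + (14 - 1*5) = 313 + (14 - 5) = 313 + 9 = 322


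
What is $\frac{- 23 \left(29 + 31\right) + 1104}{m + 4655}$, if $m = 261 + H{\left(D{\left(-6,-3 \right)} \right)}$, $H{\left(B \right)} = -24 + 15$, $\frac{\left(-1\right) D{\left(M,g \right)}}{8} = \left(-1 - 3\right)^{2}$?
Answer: $- \frac{276}{4907} \approx -0.056246$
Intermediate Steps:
$D{\left(M,g \right)} = -128$ ($D{\left(M,g \right)} = - 8 \left(-1 - 3\right)^{2} = - 8 \left(-4\right)^{2} = \left(-8\right) 16 = -128$)
$H{\left(B \right)} = -9$
$m = 252$ ($m = 261 - 9 = 252$)
$\frac{- 23 \left(29 + 31\right) + 1104}{m + 4655} = \frac{- 23 \left(29 + 31\right) + 1104}{252 + 4655} = \frac{\left(-23\right) 60 + 1104}{4907} = \left(-1380 + 1104\right) \frac{1}{4907} = \left(-276\right) \frac{1}{4907} = - \frac{276}{4907}$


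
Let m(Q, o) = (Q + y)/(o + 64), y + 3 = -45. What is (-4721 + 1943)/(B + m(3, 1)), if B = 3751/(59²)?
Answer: -62856417/8717 ≈ -7210.8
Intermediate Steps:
y = -48 (y = -3 - 45 = -48)
m(Q, o) = (-48 + Q)/(64 + o) (m(Q, o) = (Q - 48)/(o + 64) = (-48 + Q)/(64 + o))
B = 3751/3481 ≈ 1.0776
(-4721 + 1943)/(B + m(3, 1)) = (-4721 + 1943)/(3751/3481 + (-48 + 3)/(64 + 1)) = -2778/(3751/3481 - 45/65) = -2778/(3751/3481 + (1/65)*(-45)) = -2778/(3751/3481 - 9/13) = -2778/17434/45253 = -2778*45253/17434 = -62856417/8717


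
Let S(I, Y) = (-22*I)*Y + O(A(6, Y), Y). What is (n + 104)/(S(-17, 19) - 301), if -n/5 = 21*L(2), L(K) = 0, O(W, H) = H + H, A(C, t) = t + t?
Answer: 104/6843 ≈ 0.015198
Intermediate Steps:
A(C, t) = 2*t
O(W, H) = 2*H
S(I, Y) = 2*Y - 22*I*Y (S(I, Y) = (-22*I)*Y + 2*Y = -22*I*Y + 2*Y = 2*Y - 22*I*Y)
n = 0 (n = -105*0 = -5*0 = 0)
(n + 104)/(S(-17, 19) - 301) = (0 + 104)/(2*19*(1 - 11*(-17)) - 301) = 104/(2*19*(1 + 187) - 301) = 104/(2*19*188 - 301) = 104/(7144 - 301) = 104/6843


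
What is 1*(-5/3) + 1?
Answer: -⅔ ≈ -0.66667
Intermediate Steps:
1*(-5/3) + 1 = -5/3 + 1 = -⅔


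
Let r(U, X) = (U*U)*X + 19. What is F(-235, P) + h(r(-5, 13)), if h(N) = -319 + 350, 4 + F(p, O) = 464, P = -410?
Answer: 491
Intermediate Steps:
F(p, O) = 460 (F(p, O) = -4 + 464 = 460)
r(U, X) = 19 + X*U**2 (r(U, X) = U**2*X + 19 = X*U**2 + 19 = 19 + X*U**2)
h(N) = 31
F(-235, P) + h(r(-5, 13)) = 460 + 31 = 491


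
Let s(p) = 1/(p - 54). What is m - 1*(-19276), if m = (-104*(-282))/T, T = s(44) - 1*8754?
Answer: 1687147036/87541 ≈ 19273.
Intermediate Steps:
s(p) = 1/(-54 + p)
T = -87541/10 (T = 1/(-54 + 44) - 1*8754 = 1/(-10) - 8754 = -1/10 - 8754 = -87541/10 ≈ -8754.1)
m = -293280/87541 (m = (-104*(-282))/(-87541/10) = 29328*(-10/87541) = -293280/87541 ≈ -3.3502)
m - 1*(-19276) = -293280/87541 - 1*(-19276) = -293280/87541 + 19276 = 1687147036/87541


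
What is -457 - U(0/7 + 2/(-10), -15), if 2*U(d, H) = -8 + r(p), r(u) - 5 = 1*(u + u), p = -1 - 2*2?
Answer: -901/2 ≈ -450.50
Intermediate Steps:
p = -5 (p = -1 - 4 = -5)
r(u) = 5 + 2*u (r(u) = 5 + 1*(u + u) = 5 + 1*(2*u) = 5 + 2*u)
U(d, H) = -13/2 (U(d, H) = (-8 + (5 + 2*(-5)))/2 = (-8 + (5 - 10))/2 = (-8 - 5)/2 = (½)*(-13) = -13/2)
-457 - U(0/7 + 2/(-10), -15) = -457 - 1*(-13/2) = -457 + 13/2 = -901/2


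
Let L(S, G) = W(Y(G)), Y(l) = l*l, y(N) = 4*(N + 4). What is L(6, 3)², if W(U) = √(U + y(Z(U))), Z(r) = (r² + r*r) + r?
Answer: 709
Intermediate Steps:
Z(r) = r + 2*r² (Z(r) = (r² + r²) + r = 2*r² + r = r + 2*r²)
y(N) = 16 + 4*N (y(N) = 4*(4 + N) = 16 + 4*N)
Y(l) = l²
W(U) = √(16 + U + 4*U*(1 + 2*U)) (W(U) = √(U + (16 + 4*(U*(1 + 2*U)))) = √(U + (16 + 4*U*(1 + 2*U))) = √(16 + U + 4*U*(1 + 2*U)))
L(S, G) = √(16 + 5*G² + 8*G⁴) (L(S, G) = √(16 + 5*G² + 8*(G²)²) = √(16 + 5*G² + 8*G⁴))
L(6, 3)² = (√(16 + 5*3² + 8*3⁴))² = (√(16 + 5*9 + 8*81))² = (√(16 + 45 + 648))² = (√709)² = 709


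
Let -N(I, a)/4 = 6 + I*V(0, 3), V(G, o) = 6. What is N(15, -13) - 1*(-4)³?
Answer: -320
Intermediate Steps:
N(I, a) = -24 - 24*I (N(I, a) = -4*(6 + I*6) = -4*(6 + 6*I) = -24 - 24*I)
N(15, -13) - 1*(-4)³ = (-24 - 24*15) - 1*(-4)³ = (-24 - 360) - 1*(-64) = -384 + 64 = -320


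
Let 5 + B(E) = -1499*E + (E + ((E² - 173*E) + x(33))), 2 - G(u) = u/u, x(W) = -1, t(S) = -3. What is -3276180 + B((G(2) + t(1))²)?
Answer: -3282854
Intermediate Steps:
G(u) = 1 (G(u) = 2 - u/u = 2 - 1*1 = 2 - 1 = 1)
B(E) = -6 + E² - 1671*E (B(E) = -5 + (-1499*E + (E + ((E² - 173*E) - 1))) = -5 + (-1499*E + (E + (-1 + E² - 173*E))) = -5 + (-1499*E + (-1 + E² - 172*E)) = -5 + (-1 + E² - 1671*E) = -6 + E² - 1671*E)
-3276180 + B((G(2) + t(1))²) = -3276180 + (-6 + ((1 - 3)²)² - 1671*(1 - 3)²) = -3276180 + (-6 + ((-2)²)² - 1671*(-2)²) = -3276180 + (-6 + 4² - 1671*4) = -3276180 + (-6 + 16 - 6684) = -3276180 - 6674 = -3282854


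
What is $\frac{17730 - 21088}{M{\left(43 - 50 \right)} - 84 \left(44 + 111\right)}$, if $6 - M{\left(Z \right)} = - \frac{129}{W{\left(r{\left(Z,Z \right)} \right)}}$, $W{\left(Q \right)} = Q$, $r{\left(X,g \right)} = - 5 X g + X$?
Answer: $\frac{282072}{1093219} \approx 0.25802$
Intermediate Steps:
$r{\left(X,g \right)} = X - 5 X g$ ($r{\left(X,g \right)} = - 5 X g + X = X - 5 X g$)
$M{\left(Z \right)} = 6 + \frac{129}{Z \left(1 - 5 Z\right)}$ ($M{\left(Z \right)} = 6 - - \frac{129}{Z \left(1 - 5 Z\right)} = 6 + \frac{129}{Z \left(1 - 5 Z\right)}$)
$\frac{17730 - 21088}{M{\left(43 - 50 \right)} - 84 \left(44 + 111\right)} = \frac{17730 - 21088}{\left(6 - \frac{129}{\left(43 - 50\right) \left(-1 + 5 \left(43 - 50\right)\right)}\right) - 84 \left(44 + 111\right)} = - \frac{3358}{\left(6 - \frac{129}{\left(43 - 50\right) \left(-1 + 5 \left(43 - 50\right)\right)}\right) - 13020} = - \frac{3358}{\left(6 - \frac{129}{\left(-7\right) \left(-1 + 5 \left(-7\right)\right)}\right) - 13020} = - \frac{3358}{\left(6 - - \frac{129}{7 \left(-1 - 35\right)}\right) - 13020} = - \frac{3358}{\left(6 - - \frac{129}{7 \left(-36\right)}\right) - 13020} = - \frac{3358}{\left(6 - \left(- \frac{129}{7}\right) \left(- \frac{1}{36}\right)\right) - 13020} = - \frac{3358}{\left(6 - \frac{43}{84}\right) - 13020} = - \frac{3358}{\frac{461}{84} - 13020} = - \frac{3358}{- \frac{1093219}{84}} = \left(-3358\right) \left(- \frac{84}{1093219}\right) = \frac{282072}{1093219}$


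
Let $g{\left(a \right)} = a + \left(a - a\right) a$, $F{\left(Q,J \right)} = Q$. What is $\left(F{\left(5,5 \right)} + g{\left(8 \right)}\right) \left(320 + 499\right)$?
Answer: $10647$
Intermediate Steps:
$g{\left(a \right)} = a$ ($g{\left(a \right)} = a + 0 a = a + 0 = a$)
$\left(F{\left(5,5 \right)} + g{\left(8 \right)}\right) \left(320 + 499\right) = \left(5 + 8\right) \left(320 + 499\right) = 13 \cdot 819 = 10647$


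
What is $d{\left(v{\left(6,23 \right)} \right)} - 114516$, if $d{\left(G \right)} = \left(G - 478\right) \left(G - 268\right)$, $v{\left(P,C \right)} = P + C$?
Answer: $-7205$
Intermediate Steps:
$v{\left(P,C \right)} = C + P$
$d{\left(G \right)} = \left(-478 + G\right) \left(-268 + G\right)$
$d{\left(v{\left(6,23 \right)} \right)} - 114516 = \left(128104 + \left(23 + 6\right)^{2} - 746 \left(23 + 6\right)\right) - 114516 = \left(128104 + 29^{2} - 21634\right) - 114516 = \left(128104 + 841 - 21634\right) - 114516 = 107311 - 114516 = -7205$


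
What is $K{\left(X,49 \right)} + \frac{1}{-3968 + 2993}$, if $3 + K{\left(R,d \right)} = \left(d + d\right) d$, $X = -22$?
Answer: $\frac{4679024}{975} \approx 4799.0$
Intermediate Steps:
$K{\left(R,d \right)} = -3 + 2 d^{2}$ ($K{\left(R,d \right)} = -3 + \left(d + d\right) d = -3 + 2 d d = -3 + 2 d^{2}$)
$K{\left(X,49 \right)} + \frac{1}{-3968 + 2993} = \left(-3 + 2 \cdot 49^{2}\right) + \frac{1}{-3968 + 2993} = \left(-3 + 2 \cdot 2401\right) + \frac{1}{-975} = \left(-3 + 4802\right) - \frac{1}{975} = 4799 - \frac{1}{975} = \frac{4679024}{975}$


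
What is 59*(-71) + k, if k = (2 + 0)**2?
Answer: -4185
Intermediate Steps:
k = 4 (k = 2**2 = 4)
59*(-71) + k = 59*(-71) + 4 = -4189 + 4 = -4185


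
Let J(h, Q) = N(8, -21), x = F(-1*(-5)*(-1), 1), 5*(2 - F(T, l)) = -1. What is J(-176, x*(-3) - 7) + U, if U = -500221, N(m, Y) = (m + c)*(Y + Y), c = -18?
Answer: -499801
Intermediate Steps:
F(T, l) = 11/5 (F(T, l) = 2 - 1/5*(-1) = 2 + 1/5 = 11/5)
x = 11/5 ≈ 2.2000
N(m, Y) = 2*Y*(-18 + m) (N(m, Y) = (m - 18)*(Y + Y) = (-18 + m)*(2*Y) = 2*Y*(-18 + m))
J(h, Q) = 420 (J(h, Q) = 2*(-21)*(-18 + 8) = 2*(-21)*(-10) = 420)
J(-176, x*(-3) - 7) + U = 420 - 500221 = -499801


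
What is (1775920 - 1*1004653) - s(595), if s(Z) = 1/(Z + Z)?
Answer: 917807729/1190 ≈ 7.7127e+5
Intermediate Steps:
s(Z) = 1/(2*Z)
(1775920 - 1*1004653) - s(595) = (1775920 - 1*1004653) - 1/(2*595) = (1775920 - 1004653) - 1/(2*595) = 771267 - 1*1/1190 = 771267 - 1/1190 = 917807729/1190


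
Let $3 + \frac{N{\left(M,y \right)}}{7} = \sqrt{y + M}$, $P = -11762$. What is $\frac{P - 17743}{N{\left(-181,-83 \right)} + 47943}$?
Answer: $- \frac{961863}{1562266} + \frac{281 i \sqrt{66}}{1562266} \approx -0.61568 + 0.0014612 i$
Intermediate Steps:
$N{\left(M,y \right)} = -21 + 7 \sqrt{M + y}$ ($N{\left(M,y \right)} = -21 + 7 \sqrt{y + M} = -21 + 7 \sqrt{M + y}$)
$\frac{P - 17743}{N{\left(-181,-83 \right)} + 47943} = \frac{-11762 - 17743}{\left(-21 + 7 \sqrt{-181 - 83}\right) + 47943} = - \frac{29505}{\left(-21 + 7 \sqrt{-264}\right) + 47943} = - \frac{29505}{\left(-21 + 7 \cdot 2 i \sqrt{66}\right) + 47943} = - \frac{29505}{\left(-21 + 14 i \sqrt{66}\right) + 47943} = - \frac{29505}{47922 + 14 i \sqrt{66}}$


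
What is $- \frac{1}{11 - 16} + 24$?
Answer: $\frac{121}{5} \approx 24.2$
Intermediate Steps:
$- \frac{1}{11 - 16} + 24 = - \frac{1}{-5} + 24 = \left(-1\right) \left(- \frac{1}{5}\right) + 24 = \frac{1}{5} + 24 = \frac{121}{5}$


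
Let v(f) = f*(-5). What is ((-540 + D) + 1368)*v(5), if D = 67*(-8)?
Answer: -7300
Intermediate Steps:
D = -536
v(f) = -5*f
((-540 + D) + 1368)*v(5) = ((-540 - 536) + 1368)*(-5*5) = (-1076 + 1368)*(-25) = 292*(-25) = -7300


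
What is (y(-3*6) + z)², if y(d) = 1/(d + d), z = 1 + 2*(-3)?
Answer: 32761/1296 ≈ 25.279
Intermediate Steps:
z = -5 (z = 1 - 6 = -5)
y(d) = 1/(2*d)
(y(-3*6) + z)² = (1/(2*((-3*6))) - 5)² = ((½)/(-18) - 5)² = ((½)*(-1/18) - 5)² = (-1/36 - 5)² = (-181/36)² = 32761/1296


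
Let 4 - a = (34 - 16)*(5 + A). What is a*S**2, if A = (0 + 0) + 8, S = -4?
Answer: -3680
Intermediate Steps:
A = 8 (A = 0 + 8 = 8)
a = -230 (a = 4 - (34 - 16)*(5 + 8) = 4 - 18*13 = 4 - 1*234 = 4 - 234 = -230)
a*S**2 = -230*(-4)**2 = -230*16 = -3680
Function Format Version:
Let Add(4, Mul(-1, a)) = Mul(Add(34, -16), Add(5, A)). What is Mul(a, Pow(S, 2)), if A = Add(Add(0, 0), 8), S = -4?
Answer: -3680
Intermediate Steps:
A = 8 (A = Add(0, 8) = 8)
a = -230 (a = Add(4, Mul(-1, Mul(Add(34, -16), Add(5, 8)))) = Add(4, Mul(-1, Mul(18, 13))) = Add(4, Mul(-1, 234)) = Add(4, -234) = -230)
Mul(a, Pow(S, 2)) = Mul(-230, Pow(-4, 2)) = Mul(-230, 16) = -3680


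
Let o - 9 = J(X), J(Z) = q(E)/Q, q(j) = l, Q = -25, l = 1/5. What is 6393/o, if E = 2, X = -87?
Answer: 799125/1124 ≈ 710.96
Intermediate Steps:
l = ⅕ (l = 1*(⅕) = ⅕ ≈ 0.20000)
q(j) = ⅕
J(Z) = -1/125 (J(Z) = (⅕)/(-25) = (⅕)*(-1/25) = -1/125)
o = 1124/125 (o = 9 - 1/125 = 1124/125 ≈ 8.9920)
6393/o = 6393/(1124/125) = 6393*(125/1124) = 799125/1124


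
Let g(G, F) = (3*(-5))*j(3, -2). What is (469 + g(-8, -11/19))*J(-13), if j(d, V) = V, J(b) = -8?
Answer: -3992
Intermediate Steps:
g(G, F) = 30 (g(G, F) = (3*(-5))*(-2) = -15*(-2) = 30)
(469 + g(-8, -11/19))*J(-13) = (469 + 30)*(-8) = 499*(-8) = -3992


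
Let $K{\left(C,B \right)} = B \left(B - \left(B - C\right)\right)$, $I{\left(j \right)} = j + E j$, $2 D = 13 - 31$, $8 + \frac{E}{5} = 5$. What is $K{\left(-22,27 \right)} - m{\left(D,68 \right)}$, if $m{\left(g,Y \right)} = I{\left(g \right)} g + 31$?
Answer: $509$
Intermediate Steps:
$E = -15$ ($E = -40 + 5 \cdot 5 = -40 + 25 = -15$)
$D = -9$ ($D = \frac{13 - 31}{2} = \frac{1}{2} \left(-18\right) = -9$)
$I{\left(j \right)} = - 14 j$ ($I{\left(j \right)} = j - 15 j = - 14 j$)
$m{\left(g,Y \right)} = 31 - 14 g^{2}$ ($m{\left(g,Y \right)} = - 14 g g + 31 = - 14 g^{2} + 31 = 31 - 14 g^{2}$)
$K{\left(C,B \right)} = B C$
$K{\left(-22,27 \right)} - m{\left(D,68 \right)} = 27 \left(-22\right) - \left(31 - 14 \left(-9\right)^{2}\right) = -594 - \left(31 - 1134\right) = -594 - -1103 = -594 + 1103 = 509$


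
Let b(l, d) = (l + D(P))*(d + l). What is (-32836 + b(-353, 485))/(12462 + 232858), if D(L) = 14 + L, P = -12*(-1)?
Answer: -1900/6133 ≈ -0.30980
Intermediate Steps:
P = 12
b(l, d) = (26 + l)*(d + l) (b(l, d) = (l + (14 + 12))*(d + l) = (l + 26)*(d + l) = (26 + l)*(d + l))
(-32836 + b(-353, 485))/(12462 + 232858) = (-32836 + ((-353)² + 26*485 + 26*(-353) + 485*(-353)))/(12462 + 232858) = (-32836 + (124609 + 12610 - 9178 - 171205))/245320 = (-32836 - 43164)*(1/245320) = -76000*1/245320 = -1900/6133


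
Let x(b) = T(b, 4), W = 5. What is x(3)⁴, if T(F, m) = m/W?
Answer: 256/625 ≈ 0.40960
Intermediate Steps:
T(F, m) = m/5
x(b) = ⅘ (x(b) = (⅕)*4 = ⅘)
x(3)⁴ = (⅘)⁴ = 256/625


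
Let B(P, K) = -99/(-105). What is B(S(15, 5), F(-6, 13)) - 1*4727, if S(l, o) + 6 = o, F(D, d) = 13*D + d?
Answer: -165412/35 ≈ -4726.1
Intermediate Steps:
F(D, d) = d + 13*D
S(l, o) = -6 + o
B(P, K) = 33/35 (B(P, K) = -99*(-1/105) = 33/35)
B(S(15, 5), F(-6, 13)) - 1*4727 = 33/35 - 1*4727 = 33/35 - 4727 = -165412/35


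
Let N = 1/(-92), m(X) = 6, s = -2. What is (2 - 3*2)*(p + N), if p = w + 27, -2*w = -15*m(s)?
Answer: -6623/23 ≈ -287.96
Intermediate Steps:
N = -1/92 ≈ -0.010870
w = 45 (w = -(-15)*6/2 = -½*(-90) = 45)
p = 72 (p = 45 + 27 = 72)
(2 - 3*2)*(p + N) = (2 - 3*2)*(72 - 1/92) = (2 - 6)*(6623/92) = -4*6623/92 = -6623/23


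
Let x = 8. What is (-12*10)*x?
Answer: -960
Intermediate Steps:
(-12*10)*x = -12*10*8 = -120*8 = -960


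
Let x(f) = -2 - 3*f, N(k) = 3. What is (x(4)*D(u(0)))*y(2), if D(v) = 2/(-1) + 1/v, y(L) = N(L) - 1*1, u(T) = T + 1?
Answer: 28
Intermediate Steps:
u(T) = 1 + T
y(L) = 2 (y(L) = 3 - 1*1 = 3 - 1 = 2)
D(v) = -2 + 1/v (D(v) = 2*(-1) + 1/v = -2 + 1/v)
(x(4)*D(u(0)))*y(2) = ((-2 - 3*4)*(-2 + 1/(1 + 0)))*2 = ((-2 - 12)*(-2 + 1/1))*2 = -14*(-2 + 1)*2 = -14*(-1)*2 = 14*2 = 28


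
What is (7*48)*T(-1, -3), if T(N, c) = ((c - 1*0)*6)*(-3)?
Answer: 18144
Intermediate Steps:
T(N, c) = -18*c (T(N, c) = ((c + 0)*6)*(-3) = (c*6)*(-3) = (6*c)*(-3) = -18*c)
(7*48)*T(-1, -3) = (7*48)*(-18*(-3)) = 336*54 = 18144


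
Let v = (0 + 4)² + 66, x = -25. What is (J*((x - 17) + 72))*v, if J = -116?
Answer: -285360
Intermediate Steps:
v = 82 (v = 4² + 66 = 16 + 66 = 82)
(J*((x - 17) + 72))*v = -116*((-25 - 17) + 72)*82 = -116*(-42 + 72)*82 = -116*30*82 = -3480*82 = -285360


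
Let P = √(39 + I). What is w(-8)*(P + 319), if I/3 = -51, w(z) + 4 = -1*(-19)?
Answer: 4785 + 15*I*√114 ≈ 4785.0 + 160.16*I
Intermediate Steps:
w(z) = 15 (w(z) = -4 - 1*(-19) = -4 + 19 = 15)
I = -153 (I = 3*(-51) = -153)
P = I*√114 (P = √(39 - 153) = √(-114) = I*√114 ≈ 10.677*I)
w(-8)*(P + 319) = 15*(I*√114 + 319) = 15*(319 + I*√114) = 4785 + 15*I*√114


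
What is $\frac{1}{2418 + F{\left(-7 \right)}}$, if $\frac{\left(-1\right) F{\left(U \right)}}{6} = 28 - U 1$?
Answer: $\frac{1}{2208} \approx 0.0004529$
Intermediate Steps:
$F{\left(U \right)} = -168 + 6 U$ ($F{\left(U \right)} = - 6 \left(28 - U 1\right) = - 6 \left(28 - U\right) = -168 + 6 U$)
$\frac{1}{2418 + F{\left(-7 \right)}} = \frac{1}{2418 + \left(-168 + 6 \left(-7\right)\right)} = \frac{1}{2418 - 210} = \frac{1}{2208}$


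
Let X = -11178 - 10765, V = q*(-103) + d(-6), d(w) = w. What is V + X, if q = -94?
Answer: -12267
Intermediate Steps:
V = 9676 (V = -94*(-103) - 6 = 9682 - 6 = 9676)
X = -21943
V + X = 9676 - 21943 = -12267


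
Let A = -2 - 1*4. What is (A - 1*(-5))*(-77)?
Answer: 77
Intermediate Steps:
A = -6 (A = -2 - 4 = -6)
(A - 1*(-5))*(-77) = (-6 - 1*(-5))*(-77) = (-6 + 5)*(-77) = -1*(-77) = 77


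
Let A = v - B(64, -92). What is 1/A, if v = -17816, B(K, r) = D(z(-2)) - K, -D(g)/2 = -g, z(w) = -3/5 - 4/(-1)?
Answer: -5/88794 ≈ -5.6310e-5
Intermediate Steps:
z(w) = 17/5 (z(w) = -3*1/5 - 4*(-1) = -3/5 + 4 = 17/5)
D(g) = 2*g (D(g) = -(-2)*g = 2*g)
B(K, r) = 34/5 - K (B(K, r) = 2*(17/5) - K = 34/5 - K)
A = -88794/5 (A = -17816 - (34/5 - 1*64) = -17816 - (34/5 - 64) = -17816 - 1*(-286/5) = -17816 + 286/5 = -88794/5 ≈ -17759.)
1/A = 1/(-88794/5) = -5/88794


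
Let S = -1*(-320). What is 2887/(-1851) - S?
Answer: -595207/1851 ≈ -321.56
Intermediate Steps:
S = 320
2887/(-1851) - S = 2887/(-1851) - 1*320 = 2887*(-1/1851) - 320 = -2887/1851 - 320 = -595207/1851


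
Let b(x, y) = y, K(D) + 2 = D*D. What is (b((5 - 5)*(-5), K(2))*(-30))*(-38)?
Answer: 2280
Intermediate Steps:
K(D) = -2 + D**2 (K(D) = -2 + D*D = -2 + D**2)
(b((5 - 5)*(-5), K(2))*(-30))*(-38) = ((-2 + 2**2)*(-30))*(-38) = ((-2 + 4)*(-30))*(-38) = (2*(-30))*(-38) = -60*(-38) = 2280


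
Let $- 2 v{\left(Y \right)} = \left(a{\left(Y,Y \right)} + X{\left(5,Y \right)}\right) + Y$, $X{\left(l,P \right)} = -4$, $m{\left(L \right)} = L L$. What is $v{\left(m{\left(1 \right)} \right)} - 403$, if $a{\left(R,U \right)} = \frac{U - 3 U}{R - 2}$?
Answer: $- \frac{805}{2} \approx -402.5$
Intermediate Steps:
$m{\left(L \right)} = L^{2}$
$a{\left(R,U \right)} = - \frac{2 U}{-2 + R}$ ($a{\left(R,U \right)} = \frac{\left(-2\right) U}{-2 + R} = - \frac{2 U}{-2 + R}$)
$v{\left(Y \right)} = 2 - \frac{Y}{2} + \frac{Y}{-2 + Y}$ ($v{\left(Y \right)} = - \frac{\left(- \frac{2 Y}{-2 + Y} - 4\right) + Y}{2} = - \frac{\left(-4 - \frac{2 Y}{-2 + Y}\right) + Y}{2} = - \frac{-4 + Y - \frac{2 Y}{-2 + Y}}{2} = 2 - \frac{Y}{2} + \frac{Y}{-2 + Y}$)
$v{\left(m{\left(1 \right)} \right)} - 403 = \frac{-8 - \left(1^{2}\right)^{2} + 8 \cdot 1^{2}}{2 \left(-2 + 1^{2}\right)} - 403 = \frac{-8 - 1^{2} + 8 \cdot 1}{2 \left(-2 + 1\right)} - 403 = \frac{-8 - 1 + 8}{2 \left(-1\right)} - 403 = \frac{1}{2} \left(-1\right) \left(-8 - 1 + 8\right) - 403 = \frac{1}{2} \left(-1\right) \left(-1\right) - 403 = \frac{1}{2} - 403 = - \frac{805}{2}$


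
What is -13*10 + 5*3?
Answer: -115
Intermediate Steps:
-13*10 + 5*3 = -130 + 15 = -115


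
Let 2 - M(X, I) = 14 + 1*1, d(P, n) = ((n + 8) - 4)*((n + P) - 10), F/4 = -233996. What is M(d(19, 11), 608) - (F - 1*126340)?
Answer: 1062311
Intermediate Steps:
F = -935984 (F = 4*(-233996) = -935984)
d(P, n) = (4 + n)*(-10 + P + n) (d(P, n) = ((8 + n) - 4)*((P + n) - 10) = (4 + n)*(-10 + P + n))
M(X, I) = -13 (M(X, I) = 2 - (14 + 1*1) = 2 - (14 + 1) = 2 - 1*15 = 2 - 15 = -13)
M(d(19, 11), 608) - (F - 1*126340) = -13 - (-935984 - 1*126340) = -13 - (-935984 - 126340) = -13 - 1*(-1062324) = -13 + 1062324 = 1062311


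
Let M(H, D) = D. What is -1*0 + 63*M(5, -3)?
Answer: -189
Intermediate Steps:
-1*0 + 63*M(5, -3) = -1*0 + 63*(-3) = 0 - 189 = -189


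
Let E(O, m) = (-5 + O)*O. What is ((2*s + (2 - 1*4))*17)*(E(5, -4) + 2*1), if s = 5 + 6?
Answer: 680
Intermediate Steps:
s = 11
E(O, m) = O*(-5 + O)
((2*s + (2 - 1*4))*17)*(E(5, -4) + 2*1) = ((2*11 + (2 - 1*4))*17)*(5*(-5 + 5) + 2*1) = ((22 + (2 - 4))*17)*(5*0 + 2) = ((22 - 2)*17)*(0 + 2) = (20*17)*2 = 340*2 = 680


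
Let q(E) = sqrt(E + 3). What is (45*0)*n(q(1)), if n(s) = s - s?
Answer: 0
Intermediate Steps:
q(E) = sqrt(3 + E)
n(s) = 0
(45*0)*n(q(1)) = (45*0)*0 = 0*0 = 0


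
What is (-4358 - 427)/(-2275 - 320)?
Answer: 319/173 ≈ 1.8439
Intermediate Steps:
(-4358 - 427)/(-2275 - 320) = -4785/(-2595) = -4785*(-1/2595) = 319/173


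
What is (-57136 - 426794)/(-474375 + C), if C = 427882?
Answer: 25470/2447 ≈ 10.409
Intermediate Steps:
(-57136 - 426794)/(-474375 + C) = (-57136 - 426794)/(-474375 + 427882) = -483930/(-46493) = -483930*(-1/46493) = 25470/2447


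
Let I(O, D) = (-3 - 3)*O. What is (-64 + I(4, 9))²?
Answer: 7744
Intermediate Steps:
I(O, D) = -6*O
(-64 + I(4, 9))² = (-64 - 6*4)² = (-64 - 24)² = (-88)² = 7744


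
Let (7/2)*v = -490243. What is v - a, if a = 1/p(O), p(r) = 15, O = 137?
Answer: -14707297/105 ≈ -1.4007e+5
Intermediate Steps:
v = -980486/7 (v = (2/7)*(-490243) = -980486/7 ≈ -1.4007e+5)
a = 1/15 ≈ 0.066667
v - a = -980486/7 - 1*1/15 = -980486/7 - 1/15 = -14707297/105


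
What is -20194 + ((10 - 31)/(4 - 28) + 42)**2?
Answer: -1174767/64 ≈ -18356.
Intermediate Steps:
-20194 + ((10 - 31)/(4 - 28) + 42)**2 = -20194 + (-21/(-24) + 42)**2 = -20194 + (-21*(-1/24) + 42)**2 = -20194 + (7/8 + 42)**2 = -20194 + (343/8)**2 = -20194 + 117649/64 = -1174767/64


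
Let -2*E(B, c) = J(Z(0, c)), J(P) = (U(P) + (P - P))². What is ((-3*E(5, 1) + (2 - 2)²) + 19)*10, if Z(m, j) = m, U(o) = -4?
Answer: 430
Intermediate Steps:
J(P) = 16 (J(P) = (-4 + (P - P))² = (-4 + 0)² = (-4)² = 16)
E(B, c) = -8 (E(B, c) = -½*16 = -8)
((-3*E(5, 1) + (2 - 2)²) + 19)*10 = ((-3*(-8) + (2 - 2)²) + 19)*10 = ((24 + 0²) + 19)*10 = ((24 + 0) + 19)*10 = (24 + 19)*10 = 43*10 = 430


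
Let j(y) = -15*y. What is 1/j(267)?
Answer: -1/4005 ≈ -0.00024969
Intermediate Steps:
1/j(267) = 1/(-15*267) = 1/(-4005) = -1/4005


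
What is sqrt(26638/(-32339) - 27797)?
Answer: I*sqrt(29071267617319)/32339 ≈ 166.73*I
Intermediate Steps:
sqrt(26638/(-32339) - 27797) = sqrt(26638*(-1/32339) - 27797) = sqrt(-26638/32339 - 27797) = sqrt(-898953821/32339) = I*sqrt(29071267617319)/32339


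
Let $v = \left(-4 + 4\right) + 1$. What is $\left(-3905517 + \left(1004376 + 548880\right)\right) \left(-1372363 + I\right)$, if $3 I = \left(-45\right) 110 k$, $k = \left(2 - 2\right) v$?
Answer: $3228155962743$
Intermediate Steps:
$v = 1$ ($v = 0 + 1 = 1$)
$k = 0$ ($k = \left(2 - 2\right) 1 = 0 \cdot 1 = 0$)
$I = 0$ ($I = \frac{\left(-45\right) 110 \cdot 0}{3} = \frac{\left(-4950\right) 0}{3} = \frac{1}{3} \cdot 0 = 0$)
$\left(-3905517 + \left(1004376 + 548880\right)\right) \left(-1372363 + I\right) = \left(-3905517 + \left(1004376 + 548880\right)\right) \left(-1372363 + 0\right) = \left(-3905517 + 1553256\right) \left(-1372363\right) = \left(-2352261\right) \left(-1372363\right) = 3228155962743$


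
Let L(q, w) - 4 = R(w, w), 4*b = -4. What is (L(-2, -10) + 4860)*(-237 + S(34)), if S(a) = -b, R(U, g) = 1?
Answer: -1148140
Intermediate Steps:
b = -1 (b = (¼)*(-4) = -1)
S(a) = 1 (S(a) = -1*(-1) = 1)
L(q, w) = 5 (L(q, w) = 4 + 1 = 5)
(L(-2, -10) + 4860)*(-237 + S(34)) = (5 + 4860)*(-237 + 1) = 4865*(-236) = -1148140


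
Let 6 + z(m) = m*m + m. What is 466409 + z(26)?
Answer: 467105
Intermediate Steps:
z(m) = -6 + m + m² (z(m) = -6 + (m*m + m) = -6 + (m² + m) = -6 + (m + m²) = -6 + m + m²)
466409 + z(26) = 466409 + (-6 + 26 + 26²) = 466409 + (-6 + 26 + 676) = 466409 + 696 = 467105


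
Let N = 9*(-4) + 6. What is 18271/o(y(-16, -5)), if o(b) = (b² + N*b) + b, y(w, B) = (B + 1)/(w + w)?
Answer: -106304/21 ≈ -5062.1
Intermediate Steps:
N = -30 (N = -36 + 6 = -30)
y(w, B) = (1 + B)/(2*w) (y(w, B) = (1 + B)/((2*w)) = (1 + B)*(1/(2*w)) = (1 + B)/(2*w))
o(b) = b² - 29*b (o(b) = (b² - 30*b) + b = b² - 29*b)
18271/o(y(-16, -5)) = 18271/((((½)*(1 - 5)/(-16))*(-29 + (½)*(1 - 5)/(-16)))) = 18271/((((½)*(-1/16)*(-4))*(-29 + (½)*(-1/16)*(-4)))) = 18271/(((-29 + ⅛)/8)) = 18271/(((⅛)*(-231/8))) = 18271/(-231/64) = 18271*(-64/231) = -106304/21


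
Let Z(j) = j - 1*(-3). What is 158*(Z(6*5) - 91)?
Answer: -9164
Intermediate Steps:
Z(j) = 3 + j (Z(j) = j + 3 = 3 + j)
158*(Z(6*5) - 91) = 158*((3 + 6*5) - 91) = 158*((3 + 30) - 91) = 158*(33 - 91) = 158*(-58) = -9164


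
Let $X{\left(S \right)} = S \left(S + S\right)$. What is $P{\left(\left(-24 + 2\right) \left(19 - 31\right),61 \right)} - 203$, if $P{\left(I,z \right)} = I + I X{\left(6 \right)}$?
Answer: $19069$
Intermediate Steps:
$X{\left(S \right)} = 2 S^{2}$ ($X{\left(S \right)} = S 2 S = 2 S^{2}$)
$P{\left(I,z \right)} = 73 I$ ($P{\left(I,z \right)} = I + I 2 \cdot 6^{2} = I + I 2 \cdot 36 = I + I 72 = I + 72 I = 73 I$)
$P{\left(\left(-24 + 2\right) \left(19 - 31\right),61 \right)} - 203 = 73 \left(-24 + 2\right) \left(19 - 31\right) - 203 = 73 \left(\left(-22\right) \left(-12\right)\right) - 203 = 73 \cdot 264 - 203 = 19272 - 203 = 19069$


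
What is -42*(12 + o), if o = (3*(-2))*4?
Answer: 504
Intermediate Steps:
o = -24 (o = -6*4 = -24)
-42*(12 + o) = -42*(12 - 24) = -42*(-12) = 504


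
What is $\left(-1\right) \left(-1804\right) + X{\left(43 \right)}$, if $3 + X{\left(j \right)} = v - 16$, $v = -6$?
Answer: $1779$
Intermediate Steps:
$X{\left(j \right)} = -25$ ($X{\left(j \right)} = -3 - 22 = -25$)
$\left(-1\right) \left(-1804\right) + X{\left(43 \right)} = \left(-1\right) \left(-1804\right) - 25 = 1804 - 25 = 1779$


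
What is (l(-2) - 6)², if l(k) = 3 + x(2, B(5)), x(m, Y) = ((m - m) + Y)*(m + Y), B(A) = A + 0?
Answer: 1024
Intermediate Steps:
B(A) = A
x(m, Y) = Y*(Y + m) (x(m, Y) = (0 + Y)*(Y + m) = Y*(Y + m))
l(k) = 38 (l(k) = 3 + 5*(5 + 2) = 3 + 5*7 = 3 + 35 = 38)
(l(-2) - 6)² = (38 - 6)² = 32² = 1024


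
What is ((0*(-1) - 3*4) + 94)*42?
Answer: 3444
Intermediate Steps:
((0*(-1) - 3*4) + 94)*42 = ((0 - 12) + 94)*42 = (-12 + 94)*42 = 82*42 = 3444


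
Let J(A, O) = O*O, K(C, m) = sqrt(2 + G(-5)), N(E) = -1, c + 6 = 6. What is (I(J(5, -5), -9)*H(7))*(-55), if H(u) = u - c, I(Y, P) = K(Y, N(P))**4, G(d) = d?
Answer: -3465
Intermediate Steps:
c = 0 (c = -6 + 6 = 0)
K(C, m) = I*sqrt(3) (K(C, m) = sqrt(2 - 5) = sqrt(-3) = I*sqrt(3))
J(A, O) = O**2
I(Y, P) = 9 (I(Y, P) = (I*sqrt(3))**4 = 9)
H(u) = u (H(u) = u - 1*0 = u + 0 = u)
(I(J(5, -5), -9)*H(7))*(-55) = (9*7)*(-55) = 63*(-55) = -3465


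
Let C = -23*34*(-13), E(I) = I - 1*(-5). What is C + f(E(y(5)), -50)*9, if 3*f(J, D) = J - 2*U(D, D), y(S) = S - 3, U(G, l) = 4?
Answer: 10163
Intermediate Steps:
y(S) = -3 + S
E(I) = 5 + I (E(I) = I + 5 = 5 + I)
f(J, D) = -8/3 + J/3 (f(J, D) = (J - 2*4)/3 = (J - 8)/3 = (-8 + J)/3 = -8/3 + J/3)
C = 10166 (C = -782*(-13) = 10166)
C + f(E(y(5)), -50)*9 = 10166 + (-8/3 + (5 + (-3 + 5))/3)*9 = 10166 + (-8/3 + (5 + 2)/3)*9 = 10166 + (-8/3 + (⅓)*7)*9 = 10166 + (-8/3 + 7/3)*9 = 10166 - ⅓*9 = 10166 - 3 = 10163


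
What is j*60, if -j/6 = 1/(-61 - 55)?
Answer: 90/29 ≈ 3.1034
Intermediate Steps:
j = 3/58 (j = -6/(-61 - 55) = -6/(-116) = -6*(-1/116) = 3/58 ≈ 0.051724)
j*60 = (3/58)*60 = 90/29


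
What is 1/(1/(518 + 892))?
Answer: 1410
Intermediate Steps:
1/(1/(518 + 892)) = 1/(1/1410) = 1410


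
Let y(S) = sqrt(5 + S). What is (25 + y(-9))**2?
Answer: 621 + 100*I ≈ 621.0 + 100.0*I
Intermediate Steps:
(25 + y(-9))**2 = (25 + sqrt(5 - 9))**2 = (25 + sqrt(-4))**2 = (25 + 2*I)**2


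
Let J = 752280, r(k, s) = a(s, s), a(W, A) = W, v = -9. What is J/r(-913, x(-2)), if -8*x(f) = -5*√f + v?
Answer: 54164160/131 - 30091200*I*√2/131 ≈ 4.1347e+5 - 3.2485e+5*I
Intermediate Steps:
x(f) = 9/8 + 5*√f/8 (x(f) = -(-5*√f - 9)/8 = -(-9 - 5*√f)/8 = 9/8 + 5*√f/8)
r(k, s) = s
J/r(-913, x(-2)) = 752280/(9/8 + 5*√(-2)/8) = 752280/(9/8 + 5*(I*√2)/8) = 752280/(9/8 + 5*I*√2/8)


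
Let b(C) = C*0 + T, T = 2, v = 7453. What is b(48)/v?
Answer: 2/7453 ≈ 0.00026835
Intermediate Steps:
b(C) = 2 (b(C) = C*0 + 2 = 0 + 2 = 2)
b(48)/v = 2/7453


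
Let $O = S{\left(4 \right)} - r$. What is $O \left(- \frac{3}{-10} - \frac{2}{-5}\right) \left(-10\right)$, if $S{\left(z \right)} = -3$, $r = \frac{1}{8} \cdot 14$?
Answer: $\frac{133}{4} \approx 33.25$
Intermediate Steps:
$r = \frac{7}{4}$ ($r = \frac{1}{8} \cdot 14 = \frac{7}{4} \approx 1.75$)
$O = - \frac{19}{4}$ ($O = -3 - \frac{7}{4} = - \frac{19}{4} \approx -4.75$)
$O \left(- \frac{3}{-10} - \frac{2}{-5}\right) \left(-10\right) = - \frac{19 \left(- \frac{3}{-10} - \frac{2}{-5}\right) \left(-10\right)}{4} = - \frac{19 \left(\left(-3\right) \left(- \frac{1}{10}\right) - - \frac{2}{5}\right) \left(-10\right)}{4} = - \frac{19 \left(\frac{3}{10} + \frac{2}{5}\right) \left(-10\right)}{4} = - \frac{19 \cdot \frac{7}{10} \left(-10\right)}{4} = \left(- \frac{19}{4}\right) \left(-7\right) = \frac{133}{4}$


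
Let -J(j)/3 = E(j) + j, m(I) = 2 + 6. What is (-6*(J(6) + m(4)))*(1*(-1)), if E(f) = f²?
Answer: -708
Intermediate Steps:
m(I) = 8
J(j) = -3*j - 3*j² (J(j) = -3*(j² + j) = -3*(j + j²) = -3*j - 3*j²)
(-6*(J(6) + m(4)))*(1*(-1)) = (-6*(3*6*(-1 - 1*6) + 8))*(1*(-1)) = -6*(3*6*(-1 - 6) + 8)*(-1) = -6*(3*6*(-7) + 8)*(-1) = -6*(-126 + 8)*(-1) = -6*(-118)*(-1) = 708*(-1) = -708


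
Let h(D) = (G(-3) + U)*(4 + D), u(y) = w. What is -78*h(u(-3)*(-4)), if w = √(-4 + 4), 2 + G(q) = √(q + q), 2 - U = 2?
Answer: 624 - 312*I*√6 ≈ 624.0 - 764.24*I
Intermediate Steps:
U = 0 (U = 2 - 1*2 = 2 - 2 = 0)
G(q) = -2 + √2*√q (G(q) = -2 + √(q + q) = -2 + √(2*q) = -2 + √2*√q)
w = 0 (w = √0 = 0)
u(y) = 0
h(D) = (-2 + I*√6)*(4 + D) (h(D) = ((-2 + √2*√(-3)) + 0)*(4 + D) = ((-2 + √2*(I*√3)) + 0)*(4 + D) = ((-2 + I*√6) + 0)*(4 + D) = (-2 + I*√6)*(4 + D))
-78*h(u(-3)*(-4)) = -78*(-8 - 0*(-4)*(2 - I*√6) + 4*I*√6) = -78*(-8 - 1*0*(2 - I*√6) + 4*I*√6) = -78*(-8 + 0 + 4*I*√6) = -78*(-8 + 4*I*√6) = 624 - 312*I*√6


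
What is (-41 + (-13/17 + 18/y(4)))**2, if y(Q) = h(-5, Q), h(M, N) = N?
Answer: 1605289/1156 ≈ 1388.7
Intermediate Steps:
y(Q) = Q
(-41 + (-13/17 + 18/y(4)))**2 = (-41 + (-13/17 + 18/4))**2 = (-41 + (-13*1/17 + 18*(1/4)))**2 = (-41 + (-13/17 + 9/2))**2 = (-41 + 127/34)**2 = (-1267/34)**2 = 1605289/1156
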